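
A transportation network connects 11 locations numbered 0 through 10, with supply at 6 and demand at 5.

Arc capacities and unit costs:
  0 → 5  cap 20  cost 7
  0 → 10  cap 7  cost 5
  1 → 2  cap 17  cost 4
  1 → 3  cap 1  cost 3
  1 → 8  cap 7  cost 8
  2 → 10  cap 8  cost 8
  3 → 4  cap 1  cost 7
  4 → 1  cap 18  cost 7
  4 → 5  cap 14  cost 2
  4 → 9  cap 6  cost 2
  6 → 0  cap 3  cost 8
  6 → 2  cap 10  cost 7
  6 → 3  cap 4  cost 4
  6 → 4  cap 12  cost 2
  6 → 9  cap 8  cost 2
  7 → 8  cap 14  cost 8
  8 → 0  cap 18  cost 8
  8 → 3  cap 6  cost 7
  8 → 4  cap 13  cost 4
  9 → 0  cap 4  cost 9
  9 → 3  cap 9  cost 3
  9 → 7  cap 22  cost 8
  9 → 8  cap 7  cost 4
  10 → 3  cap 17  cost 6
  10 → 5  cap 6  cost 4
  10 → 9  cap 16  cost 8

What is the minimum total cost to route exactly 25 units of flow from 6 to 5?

Minimum cost for 25 units: 265

shortest-cost path #1: 6→4→5 push 12 @ unit cost 4 (adds 48)
shortest-cost path #2: 6→9→8→4→5 push 2 @ unit cost 12 (adds 24)
shortest-cost path #3: 6→0→5 push 3 @ unit cost 15 (adds 45)
shortest-cost path #4: 6→9→0→5 push 4 @ unit cost 18 (adds 72)
shortest-cost path #5: 6→2→10→5 push 4 @ unit cost 19 (adds 76)
total cost = 265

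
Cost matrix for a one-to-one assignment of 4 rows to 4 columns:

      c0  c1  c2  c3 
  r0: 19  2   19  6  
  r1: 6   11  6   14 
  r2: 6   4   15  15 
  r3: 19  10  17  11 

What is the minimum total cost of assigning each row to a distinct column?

Minimum assignment cost: 25

optimal assignment: row0→col1 (cost 2), row1→col2 (cost 6), row2→col0 (cost 6), row3→col3 (cost 11)
total = 2 + 6 + 6 + 11 = 25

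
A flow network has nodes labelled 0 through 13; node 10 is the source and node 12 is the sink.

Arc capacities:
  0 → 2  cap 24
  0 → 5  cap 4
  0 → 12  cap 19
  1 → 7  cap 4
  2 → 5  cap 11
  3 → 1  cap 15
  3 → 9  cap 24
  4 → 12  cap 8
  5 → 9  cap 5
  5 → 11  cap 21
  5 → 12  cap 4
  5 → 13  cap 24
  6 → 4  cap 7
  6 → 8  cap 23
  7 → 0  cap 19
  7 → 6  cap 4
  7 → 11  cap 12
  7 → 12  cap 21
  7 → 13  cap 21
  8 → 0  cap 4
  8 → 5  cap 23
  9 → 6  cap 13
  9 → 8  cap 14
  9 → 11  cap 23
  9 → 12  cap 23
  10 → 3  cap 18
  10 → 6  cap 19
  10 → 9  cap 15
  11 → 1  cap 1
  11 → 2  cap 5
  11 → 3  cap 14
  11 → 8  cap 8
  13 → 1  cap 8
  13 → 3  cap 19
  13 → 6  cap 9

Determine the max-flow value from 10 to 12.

Maximum flow value: 42

augment #1: 10→9→12 bottleneck 15, total now 15
augment #2: 10→3→9→12 bottleneck 8, total now 23
augment #3: 10→6→4→12 bottleneck 7, total now 30
augment #4: 10→3→1→7→12 bottleneck 4, total now 34
augment #5: 10→6→8→0→12 bottleneck 4, total now 38
augment #6: 10→6→8→5→12 bottleneck 4, total now 42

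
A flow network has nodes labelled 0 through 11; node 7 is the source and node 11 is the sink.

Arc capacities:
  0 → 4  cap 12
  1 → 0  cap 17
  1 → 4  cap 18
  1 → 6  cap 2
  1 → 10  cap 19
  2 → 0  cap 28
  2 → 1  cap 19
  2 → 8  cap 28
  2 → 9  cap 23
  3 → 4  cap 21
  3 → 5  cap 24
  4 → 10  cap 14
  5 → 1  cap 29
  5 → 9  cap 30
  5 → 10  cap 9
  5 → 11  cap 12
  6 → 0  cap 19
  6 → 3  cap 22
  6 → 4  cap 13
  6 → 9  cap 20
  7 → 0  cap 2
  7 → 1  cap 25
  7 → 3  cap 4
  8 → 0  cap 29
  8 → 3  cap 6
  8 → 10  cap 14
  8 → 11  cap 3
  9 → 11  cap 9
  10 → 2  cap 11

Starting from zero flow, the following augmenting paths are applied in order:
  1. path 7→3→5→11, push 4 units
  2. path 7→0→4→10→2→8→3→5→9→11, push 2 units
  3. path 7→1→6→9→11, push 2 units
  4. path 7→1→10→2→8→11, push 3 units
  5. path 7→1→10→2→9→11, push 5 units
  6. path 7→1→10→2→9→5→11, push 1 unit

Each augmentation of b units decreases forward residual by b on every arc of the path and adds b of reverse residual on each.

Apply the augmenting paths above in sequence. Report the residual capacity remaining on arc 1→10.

after path 1 (7→3→5→11, push 4): res(1,10)=19
after path 2 (7→0→4→10→2→8→3→5→9→11, push 2): res(1,10)=19
after path 3 (7→1→6→9→11, push 2): res(1,10)=19
after path 4 (7→1→10→2→8→11, push 3): res(1,10)=16
after path 5 (7→1→10→2→9→11, push 5): res(1,10)=11
after path 6 (7→1→10→2→9→5→11, push 1): res(1,10)=10

Residual capacity of (1,10): 10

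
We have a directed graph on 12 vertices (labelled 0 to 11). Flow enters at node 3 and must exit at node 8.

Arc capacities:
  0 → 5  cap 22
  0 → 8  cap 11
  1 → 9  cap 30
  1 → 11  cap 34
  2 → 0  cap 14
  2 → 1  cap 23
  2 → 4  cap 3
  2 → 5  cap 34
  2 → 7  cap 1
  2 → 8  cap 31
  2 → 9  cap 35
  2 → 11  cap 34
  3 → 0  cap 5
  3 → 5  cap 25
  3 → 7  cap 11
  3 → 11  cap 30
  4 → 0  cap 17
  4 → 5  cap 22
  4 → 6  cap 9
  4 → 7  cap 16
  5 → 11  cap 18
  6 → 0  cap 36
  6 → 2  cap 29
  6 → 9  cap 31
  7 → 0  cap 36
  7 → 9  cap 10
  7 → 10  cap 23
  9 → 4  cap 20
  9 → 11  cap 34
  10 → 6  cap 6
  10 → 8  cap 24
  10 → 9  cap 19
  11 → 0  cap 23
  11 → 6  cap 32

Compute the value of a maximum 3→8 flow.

Maximum flow value: 54

augment #1: 3→0→8 bottleneck 5, total now 5
augment #2: 3→7→0→8 bottleneck 6, total now 11
augment #3: 3→7→10→8 bottleneck 5, total now 16
augment #4: 3→11→6→2→8 bottleneck 29, total now 45
augment #5: 3→11→0→7→10→8 bottleneck 1, total now 46
augment #6: 3→5→11→0→7→10→8 bottleneck 5, total now 51
augment #7: 3→5→11→6→9→4→7→10→8 bottleneck 3, total now 54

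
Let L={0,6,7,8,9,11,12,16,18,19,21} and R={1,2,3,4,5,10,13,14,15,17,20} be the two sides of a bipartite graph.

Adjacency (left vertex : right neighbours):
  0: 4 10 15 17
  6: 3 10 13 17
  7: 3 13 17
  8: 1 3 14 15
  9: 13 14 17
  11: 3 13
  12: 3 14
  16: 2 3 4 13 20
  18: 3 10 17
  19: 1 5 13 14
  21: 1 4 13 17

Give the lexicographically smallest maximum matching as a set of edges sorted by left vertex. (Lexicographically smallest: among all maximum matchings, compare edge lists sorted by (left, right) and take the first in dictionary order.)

Lex-smallest maximum matching: {(0,4), (6,3), (7,13), (8,15), (9,17), (12,14), (16,2), (18,10), (19,5), (21,1)}

|M| = 10 (so the lex-smallest maximum matching has 10 edges)
process left vertices in ascending order; for each, take the smallest-labelled available neighbour that still permits 10 edges overall, or leave it unmatched if none does
lex-smallest matching: {0-4, 6-3, 7-13, 8-15, 9-17, 12-14, 16-2, 18-10, 19-5, 21-1}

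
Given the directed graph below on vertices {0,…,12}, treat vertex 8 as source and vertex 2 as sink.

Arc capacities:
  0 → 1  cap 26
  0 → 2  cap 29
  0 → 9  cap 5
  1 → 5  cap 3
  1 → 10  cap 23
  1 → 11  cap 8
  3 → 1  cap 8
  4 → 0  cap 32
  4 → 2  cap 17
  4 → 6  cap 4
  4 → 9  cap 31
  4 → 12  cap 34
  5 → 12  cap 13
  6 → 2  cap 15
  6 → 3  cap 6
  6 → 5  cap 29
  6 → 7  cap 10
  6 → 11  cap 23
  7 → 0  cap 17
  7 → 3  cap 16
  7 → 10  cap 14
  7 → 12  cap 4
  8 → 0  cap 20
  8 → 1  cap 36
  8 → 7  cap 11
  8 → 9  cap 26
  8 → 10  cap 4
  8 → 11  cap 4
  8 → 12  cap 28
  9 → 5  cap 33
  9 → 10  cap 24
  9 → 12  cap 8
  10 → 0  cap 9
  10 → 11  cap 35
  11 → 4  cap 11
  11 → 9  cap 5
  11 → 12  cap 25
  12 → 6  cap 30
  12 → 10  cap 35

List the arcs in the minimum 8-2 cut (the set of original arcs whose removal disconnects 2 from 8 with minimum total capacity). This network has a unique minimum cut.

Min-cut arcs: {(0,2), (6,2), (11,4)} (total capacity 55)

augment #1: 8→0→2 push 20
augment #2: 8→7→0→2 push 9
augment #3: 8→11→4→2 push 4
augment #4: 8→12→6→2 push 15
augment #5: 8→1→11→4→2 push 7
max flow = 55; residual-reachable set from 8 gives S-side
cut edges (S→T): {(0,2), (6,2), (11,4)} total cap 55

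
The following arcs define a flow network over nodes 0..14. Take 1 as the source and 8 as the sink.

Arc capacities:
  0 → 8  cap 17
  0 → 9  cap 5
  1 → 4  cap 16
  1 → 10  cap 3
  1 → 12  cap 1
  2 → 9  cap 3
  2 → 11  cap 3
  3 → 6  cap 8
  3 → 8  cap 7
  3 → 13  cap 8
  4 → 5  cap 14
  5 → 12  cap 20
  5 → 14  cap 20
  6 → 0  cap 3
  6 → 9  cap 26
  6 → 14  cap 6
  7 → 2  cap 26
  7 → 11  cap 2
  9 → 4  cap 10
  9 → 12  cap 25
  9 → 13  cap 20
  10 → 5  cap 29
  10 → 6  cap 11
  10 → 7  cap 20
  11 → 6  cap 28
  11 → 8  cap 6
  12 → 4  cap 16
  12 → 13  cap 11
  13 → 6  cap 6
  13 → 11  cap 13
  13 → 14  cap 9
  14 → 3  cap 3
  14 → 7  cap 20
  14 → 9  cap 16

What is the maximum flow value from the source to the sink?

augment #1: 1→10→6→0→8 bottleneck 3, total now 3
augment #2: 1→12→13→11→8 bottleneck 1, total now 4
augment #3: 1→4→5→14→3→8 bottleneck 3, total now 7
augment #4: 1→4→5→12→13→11→8 bottleneck 5, total now 12

Maximum flow value: 12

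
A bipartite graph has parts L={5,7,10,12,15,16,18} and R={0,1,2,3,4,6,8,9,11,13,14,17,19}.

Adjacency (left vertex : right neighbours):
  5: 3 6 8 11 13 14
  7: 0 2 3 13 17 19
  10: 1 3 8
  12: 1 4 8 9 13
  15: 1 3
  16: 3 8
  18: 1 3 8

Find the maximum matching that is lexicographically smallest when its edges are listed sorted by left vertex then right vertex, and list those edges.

Lex-smallest maximum matching: {(5,6), (7,0), (10,1), (12,4), (15,3), (16,8)}

|M| = 6 (so the lex-smallest maximum matching has 6 edges)
process left vertices in ascending order; for each, take the smallest-labelled available neighbour that still permits 6 edges overall, or leave it unmatched if none does
lex-smallest matching: {5-6, 7-0, 10-1, 12-4, 15-3, 16-8}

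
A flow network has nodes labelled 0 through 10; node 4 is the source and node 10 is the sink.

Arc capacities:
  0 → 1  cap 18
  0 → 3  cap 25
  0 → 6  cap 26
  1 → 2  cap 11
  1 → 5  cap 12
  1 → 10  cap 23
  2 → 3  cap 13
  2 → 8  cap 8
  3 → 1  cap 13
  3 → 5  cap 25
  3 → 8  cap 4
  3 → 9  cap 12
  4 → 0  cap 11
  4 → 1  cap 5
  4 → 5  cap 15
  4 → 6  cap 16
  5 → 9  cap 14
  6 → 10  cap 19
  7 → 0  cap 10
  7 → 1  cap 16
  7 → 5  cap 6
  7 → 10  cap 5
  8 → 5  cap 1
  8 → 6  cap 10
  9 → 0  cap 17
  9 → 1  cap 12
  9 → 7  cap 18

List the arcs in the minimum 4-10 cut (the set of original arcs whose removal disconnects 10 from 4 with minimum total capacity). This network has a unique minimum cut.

Min-cut arcs: {(4,0), (4,1), (4,6), (5,9)} (total capacity 46)

augment #1: 4→1→10 push 5
augment #2: 4→6→10 push 16
augment #3: 4→0→1→10 push 11
augment #4: 4→5→9→1→10 push 7
augment #5: 4→5→9→7→10 push 5
augment #6: 4→5→9→0→6→10 push 2
max flow = 46; residual-reachable set from 4 gives S-side
cut edges (S→T): {(4,0), (4,1), (4,6), (5,9)} total cap 46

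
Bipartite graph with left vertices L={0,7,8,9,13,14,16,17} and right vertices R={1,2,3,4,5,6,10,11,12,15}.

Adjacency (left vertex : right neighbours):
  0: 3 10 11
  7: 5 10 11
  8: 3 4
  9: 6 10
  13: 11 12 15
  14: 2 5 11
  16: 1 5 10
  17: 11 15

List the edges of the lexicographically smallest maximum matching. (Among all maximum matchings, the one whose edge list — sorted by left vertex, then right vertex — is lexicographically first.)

Lex-smallest maximum matching: {(0,3), (7,5), (8,4), (9,6), (13,11), (14,2), (16,1), (17,15)}

|M| = 8 (so the lex-smallest maximum matching has 8 edges)
process left vertices in ascending order; for each, take the smallest-labelled available neighbour that still permits 8 edges overall, or leave it unmatched if none does
lex-smallest matching: {0-3, 7-5, 8-4, 9-6, 13-11, 14-2, 16-1, 17-15}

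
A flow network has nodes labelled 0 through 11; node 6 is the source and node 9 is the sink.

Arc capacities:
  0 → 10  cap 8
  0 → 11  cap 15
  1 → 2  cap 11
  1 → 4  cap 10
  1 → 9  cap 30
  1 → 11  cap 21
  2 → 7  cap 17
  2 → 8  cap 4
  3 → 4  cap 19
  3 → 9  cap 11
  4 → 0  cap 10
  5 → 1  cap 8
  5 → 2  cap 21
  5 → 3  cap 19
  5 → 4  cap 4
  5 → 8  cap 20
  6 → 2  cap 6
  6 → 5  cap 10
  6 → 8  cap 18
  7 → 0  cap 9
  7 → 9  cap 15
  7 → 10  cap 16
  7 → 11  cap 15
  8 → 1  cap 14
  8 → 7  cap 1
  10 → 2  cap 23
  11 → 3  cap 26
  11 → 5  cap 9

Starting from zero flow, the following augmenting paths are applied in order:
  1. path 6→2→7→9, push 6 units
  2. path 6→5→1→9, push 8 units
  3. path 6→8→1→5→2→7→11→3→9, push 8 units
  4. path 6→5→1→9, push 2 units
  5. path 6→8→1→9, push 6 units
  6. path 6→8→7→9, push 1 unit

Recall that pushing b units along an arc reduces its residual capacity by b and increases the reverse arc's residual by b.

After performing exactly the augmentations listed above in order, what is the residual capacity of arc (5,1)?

after path 1 (6→2→7→9, push 6): res(5,1)=8
after path 2 (6→5→1→9, push 8): res(5,1)=0
after path 3 (6→8→1→5→2→7→11→3→9, push 8): res(5,1)=8
after path 4 (6→5→1→9, push 2): res(5,1)=6
after path 5 (6→8→1→9, push 6): res(5,1)=6
after path 6 (6→8→7→9, push 1): res(5,1)=6

Residual capacity of (5,1): 6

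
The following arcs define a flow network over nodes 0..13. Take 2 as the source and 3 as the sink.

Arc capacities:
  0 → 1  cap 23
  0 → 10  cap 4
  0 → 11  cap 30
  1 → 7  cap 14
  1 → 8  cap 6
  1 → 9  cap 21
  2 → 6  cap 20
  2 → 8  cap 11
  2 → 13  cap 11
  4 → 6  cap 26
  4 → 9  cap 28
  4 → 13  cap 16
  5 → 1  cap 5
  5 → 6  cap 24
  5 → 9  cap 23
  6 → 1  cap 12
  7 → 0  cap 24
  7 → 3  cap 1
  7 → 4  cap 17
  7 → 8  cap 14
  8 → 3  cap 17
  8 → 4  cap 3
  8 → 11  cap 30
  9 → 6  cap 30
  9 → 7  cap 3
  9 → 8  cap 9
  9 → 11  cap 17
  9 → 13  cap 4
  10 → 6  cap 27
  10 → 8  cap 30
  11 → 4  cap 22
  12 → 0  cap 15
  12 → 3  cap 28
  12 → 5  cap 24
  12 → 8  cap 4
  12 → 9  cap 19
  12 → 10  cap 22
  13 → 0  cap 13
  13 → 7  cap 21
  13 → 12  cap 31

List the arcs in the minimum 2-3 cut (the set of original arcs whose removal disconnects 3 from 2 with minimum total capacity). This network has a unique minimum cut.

Min-cut arcs: {(2,8), (2,13), (6,1)} (total capacity 34)

augment #1: 2→8→3 push 11
augment #2: 2→13→7→3 push 1
augment #3: 2→13→12→3 push 10
augment #4: 2→6→1→8→3 push 6
augment #5: 2→6→1→7→13→12→3 push 1
augment #6: 2→6→1→9→13→12→3 push 4
augment #7: 2→6→1→7→4→13→12→3 push 1
max flow = 34; residual-reachable set from 2 gives S-side
cut edges (S→T): {(2,8), (2,13), (6,1)} total cap 34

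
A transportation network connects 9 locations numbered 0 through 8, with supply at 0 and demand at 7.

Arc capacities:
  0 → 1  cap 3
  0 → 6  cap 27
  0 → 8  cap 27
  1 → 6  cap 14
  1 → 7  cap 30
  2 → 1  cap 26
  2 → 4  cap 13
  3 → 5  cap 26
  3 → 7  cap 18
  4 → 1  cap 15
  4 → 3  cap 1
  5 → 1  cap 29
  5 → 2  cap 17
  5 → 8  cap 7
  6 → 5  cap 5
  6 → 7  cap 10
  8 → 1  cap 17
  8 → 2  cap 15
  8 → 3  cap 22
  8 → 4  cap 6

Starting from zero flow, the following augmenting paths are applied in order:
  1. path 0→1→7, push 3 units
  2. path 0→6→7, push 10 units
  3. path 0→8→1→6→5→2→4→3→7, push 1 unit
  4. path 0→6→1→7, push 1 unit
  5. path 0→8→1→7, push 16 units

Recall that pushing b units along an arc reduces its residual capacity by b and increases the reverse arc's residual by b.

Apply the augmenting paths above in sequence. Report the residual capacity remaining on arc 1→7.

after path 1 (0→1→7, push 3): res(1,7)=27
after path 2 (0→6→7, push 10): res(1,7)=27
after path 3 (0→8→1→6→5→2→4→3→7, push 1): res(1,7)=27
after path 4 (0→6→1→7, push 1): res(1,7)=26
after path 5 (0→8→1→7, push 16): res(1,7)=10

Residual capacity of (1,7): 10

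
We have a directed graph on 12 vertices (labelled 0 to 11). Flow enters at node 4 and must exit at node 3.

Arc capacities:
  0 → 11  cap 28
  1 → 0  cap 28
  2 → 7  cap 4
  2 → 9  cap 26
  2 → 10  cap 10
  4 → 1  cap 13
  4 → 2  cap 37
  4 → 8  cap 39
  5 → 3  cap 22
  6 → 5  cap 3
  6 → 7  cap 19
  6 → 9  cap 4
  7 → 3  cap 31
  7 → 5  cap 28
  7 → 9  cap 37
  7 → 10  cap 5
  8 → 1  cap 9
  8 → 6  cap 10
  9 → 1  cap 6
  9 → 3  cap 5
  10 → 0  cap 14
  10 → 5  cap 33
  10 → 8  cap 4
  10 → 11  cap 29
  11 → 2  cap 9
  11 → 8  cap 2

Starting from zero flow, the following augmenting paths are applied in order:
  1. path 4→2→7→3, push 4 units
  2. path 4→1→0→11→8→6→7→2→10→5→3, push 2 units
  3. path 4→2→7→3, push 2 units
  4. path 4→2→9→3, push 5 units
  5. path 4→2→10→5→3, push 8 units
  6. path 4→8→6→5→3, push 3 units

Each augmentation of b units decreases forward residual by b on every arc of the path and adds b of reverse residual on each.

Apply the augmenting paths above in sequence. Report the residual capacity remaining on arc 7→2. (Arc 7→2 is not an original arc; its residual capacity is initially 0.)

Residual capacity of (7,2): 4

after path 1 (4→2→7→3, push 4): res(7,2)=4
after path 2 (4→1→0→11→8→6→7→2→10→5→3, push 2): res(7,2)=2
after path 3 (4→2→7→3, push 2): res(7,2)=4
after path 4 (4→2→9→3, push 5): res(7,2)=4
after path 5 (4→2→10→5→3, push 8): res(7,2)=4
after path 6 (4→8→6→5→3, push 3): res(7,2)=4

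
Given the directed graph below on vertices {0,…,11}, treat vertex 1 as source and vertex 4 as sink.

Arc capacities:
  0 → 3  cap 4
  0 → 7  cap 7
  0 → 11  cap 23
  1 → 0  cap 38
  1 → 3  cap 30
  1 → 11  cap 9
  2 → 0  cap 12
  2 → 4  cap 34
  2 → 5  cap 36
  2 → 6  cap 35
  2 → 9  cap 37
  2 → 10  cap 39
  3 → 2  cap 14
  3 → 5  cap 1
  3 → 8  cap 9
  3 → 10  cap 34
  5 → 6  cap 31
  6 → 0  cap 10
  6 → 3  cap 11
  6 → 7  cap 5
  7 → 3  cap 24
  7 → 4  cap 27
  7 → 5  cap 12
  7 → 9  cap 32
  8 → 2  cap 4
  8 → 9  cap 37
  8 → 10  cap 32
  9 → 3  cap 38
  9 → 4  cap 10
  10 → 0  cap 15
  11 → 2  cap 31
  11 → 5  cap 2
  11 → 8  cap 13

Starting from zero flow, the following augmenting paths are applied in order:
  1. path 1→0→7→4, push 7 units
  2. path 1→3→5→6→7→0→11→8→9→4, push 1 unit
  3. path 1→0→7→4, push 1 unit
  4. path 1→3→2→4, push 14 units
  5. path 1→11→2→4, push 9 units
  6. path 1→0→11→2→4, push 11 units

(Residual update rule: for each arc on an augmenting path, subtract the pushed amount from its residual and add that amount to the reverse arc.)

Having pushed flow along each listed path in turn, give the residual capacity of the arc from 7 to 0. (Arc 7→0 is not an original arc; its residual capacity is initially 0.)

Residual capacity of (7,0): 7

after path 1 (1→0→7→4, push 7): res(7,0)=7
after path 2 (1→3→5→6→7→0→11→8→9→4, push 1): res(7,0)=6
after path 3 (1→0→7→4, push 1): res(7,0)=7
after path 4 (1→3→2→4, push 14): res(7,0)=7
after path 5 (1→11→2→4, push 9): res(7,0)=7
after path 6 (1→0→11→2→4, push 11): res(7,0)=7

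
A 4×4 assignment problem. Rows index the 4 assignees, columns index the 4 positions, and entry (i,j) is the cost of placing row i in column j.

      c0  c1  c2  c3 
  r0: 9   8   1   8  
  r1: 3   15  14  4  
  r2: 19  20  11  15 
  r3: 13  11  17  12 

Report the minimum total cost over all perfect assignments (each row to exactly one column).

optimal assignment: row0→col2 (cost 1), row1→col0 (cost 3), row2→col3 (cost 15), row3→col1 (cost 11)
total = 1 + 3 + 15 + 11 = 30

Minimum assignment cost: 30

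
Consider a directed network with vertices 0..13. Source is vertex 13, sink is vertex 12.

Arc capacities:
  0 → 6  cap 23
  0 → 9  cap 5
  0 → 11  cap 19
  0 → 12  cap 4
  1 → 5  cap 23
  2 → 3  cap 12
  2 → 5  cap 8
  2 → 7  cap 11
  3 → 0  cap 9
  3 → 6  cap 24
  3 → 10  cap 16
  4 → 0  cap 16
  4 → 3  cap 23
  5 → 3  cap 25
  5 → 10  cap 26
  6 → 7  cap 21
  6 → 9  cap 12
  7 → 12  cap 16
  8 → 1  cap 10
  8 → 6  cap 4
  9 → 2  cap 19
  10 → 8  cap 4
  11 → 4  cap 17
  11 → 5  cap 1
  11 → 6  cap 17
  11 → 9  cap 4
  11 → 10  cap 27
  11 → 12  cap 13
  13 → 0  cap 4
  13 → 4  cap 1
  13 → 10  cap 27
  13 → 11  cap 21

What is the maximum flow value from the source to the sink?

augment #1: 13→0→12 bottleneck 4, total now 4
augment #2: 13→11→12 bottleneck 13, total now 17
augment #3: 13→11→6→7→12 bottleneck 8, total now 25
augment #4: 13→4→0→6→7→12 bottleneck 1, total now 26
augment #5: 13→10→8→6→7→12 bottleneck 4, total now 30

Maximum flow value: 30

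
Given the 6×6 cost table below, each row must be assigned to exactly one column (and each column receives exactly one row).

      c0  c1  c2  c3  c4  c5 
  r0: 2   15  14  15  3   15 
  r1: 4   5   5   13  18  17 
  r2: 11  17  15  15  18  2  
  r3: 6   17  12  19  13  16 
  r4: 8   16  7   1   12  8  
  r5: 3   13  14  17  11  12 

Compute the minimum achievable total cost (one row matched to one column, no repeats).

optimal assignment: row0→col4 (cost 3), row1→col1 (cost 5), row2→col5 (cost 2), row3→col2 (cost 12), row4→col3 (cost 1), row5→col0 (cost 3)
total = 3 + 5 + 2 + 12 + 1 + 3 = 26

Minimum assignment cost: 26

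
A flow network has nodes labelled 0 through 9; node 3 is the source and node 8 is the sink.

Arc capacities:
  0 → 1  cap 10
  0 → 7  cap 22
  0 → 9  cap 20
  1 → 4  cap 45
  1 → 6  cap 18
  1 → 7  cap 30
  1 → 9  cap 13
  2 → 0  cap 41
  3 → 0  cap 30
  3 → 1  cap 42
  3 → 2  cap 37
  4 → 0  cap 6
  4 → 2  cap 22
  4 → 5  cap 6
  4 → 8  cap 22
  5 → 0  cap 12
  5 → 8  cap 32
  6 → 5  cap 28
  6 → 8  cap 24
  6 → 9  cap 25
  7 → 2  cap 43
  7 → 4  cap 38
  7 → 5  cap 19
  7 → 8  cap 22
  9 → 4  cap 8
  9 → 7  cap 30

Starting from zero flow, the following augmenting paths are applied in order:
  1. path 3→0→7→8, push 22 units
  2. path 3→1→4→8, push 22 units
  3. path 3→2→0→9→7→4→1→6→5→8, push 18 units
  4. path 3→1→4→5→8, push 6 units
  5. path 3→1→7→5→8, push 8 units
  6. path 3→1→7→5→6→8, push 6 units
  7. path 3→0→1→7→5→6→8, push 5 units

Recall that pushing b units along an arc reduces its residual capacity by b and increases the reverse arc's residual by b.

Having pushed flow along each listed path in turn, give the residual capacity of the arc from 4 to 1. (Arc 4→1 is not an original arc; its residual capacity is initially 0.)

Residual capacity of (4,1): 10

after path 1 (3→0→7→8, push 22): res(4,1)=0
after path 2 (3→1→4→8, push 22): res(4,1)=22
after path 3 (3→2→0→9→7→4→1→6→5→8, push 18): res(4,1)=4
after path 4 (3→1→4→5→8, push 6): res(4,1)=10
after path 5 (3→1→7→5→8, push 8): res(4,1)=10
after path 6 (3→1→7→5→6→8, push 6): res(4,1)=10
after path 7 (3→0→1→7→5→6→8, push 5): res(4,1)=10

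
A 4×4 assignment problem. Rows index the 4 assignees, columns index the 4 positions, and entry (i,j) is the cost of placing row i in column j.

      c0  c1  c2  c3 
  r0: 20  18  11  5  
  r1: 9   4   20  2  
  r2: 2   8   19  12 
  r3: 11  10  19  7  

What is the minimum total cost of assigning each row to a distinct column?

optimal assignment: row0→col2 (cost 11), row1→col1 (cost 4), row2→col0 (cost 2), row3→col3 (cost 7)
total = 11 + 4 + 2 + 7 = 24

Minimum assignment cost: 24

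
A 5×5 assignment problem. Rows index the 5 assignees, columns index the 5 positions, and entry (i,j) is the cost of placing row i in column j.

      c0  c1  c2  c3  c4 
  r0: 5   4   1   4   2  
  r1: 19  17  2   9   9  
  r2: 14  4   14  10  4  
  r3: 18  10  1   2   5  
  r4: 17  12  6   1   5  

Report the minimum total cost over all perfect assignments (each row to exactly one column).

optimal assignment: row0→col0 (cost 5), row1→col2 (cost 2), row2→col1 (cost 4), row3→col4 (cost 5), row4→col3 (cost 1)
total = 5 + 2 + 4 + 5 + 1 = 17

Minimum assignment cost: 17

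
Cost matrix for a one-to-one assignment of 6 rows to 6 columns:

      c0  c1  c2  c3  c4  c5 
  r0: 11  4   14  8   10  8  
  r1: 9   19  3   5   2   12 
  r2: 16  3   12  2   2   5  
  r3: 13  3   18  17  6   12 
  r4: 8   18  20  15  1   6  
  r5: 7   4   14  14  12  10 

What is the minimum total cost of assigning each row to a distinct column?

Minimum assignment cost: 24

optimal assignment: row0→col5 (cost 8), row1→col2 (cost 3), row2→col3 (cost 2), row3→col1 (cost 3), row4→col4 (cost 1), row5→col0 (cost 7)
total = 8 + 3 + 2 + 3 + 1 + 7 = 24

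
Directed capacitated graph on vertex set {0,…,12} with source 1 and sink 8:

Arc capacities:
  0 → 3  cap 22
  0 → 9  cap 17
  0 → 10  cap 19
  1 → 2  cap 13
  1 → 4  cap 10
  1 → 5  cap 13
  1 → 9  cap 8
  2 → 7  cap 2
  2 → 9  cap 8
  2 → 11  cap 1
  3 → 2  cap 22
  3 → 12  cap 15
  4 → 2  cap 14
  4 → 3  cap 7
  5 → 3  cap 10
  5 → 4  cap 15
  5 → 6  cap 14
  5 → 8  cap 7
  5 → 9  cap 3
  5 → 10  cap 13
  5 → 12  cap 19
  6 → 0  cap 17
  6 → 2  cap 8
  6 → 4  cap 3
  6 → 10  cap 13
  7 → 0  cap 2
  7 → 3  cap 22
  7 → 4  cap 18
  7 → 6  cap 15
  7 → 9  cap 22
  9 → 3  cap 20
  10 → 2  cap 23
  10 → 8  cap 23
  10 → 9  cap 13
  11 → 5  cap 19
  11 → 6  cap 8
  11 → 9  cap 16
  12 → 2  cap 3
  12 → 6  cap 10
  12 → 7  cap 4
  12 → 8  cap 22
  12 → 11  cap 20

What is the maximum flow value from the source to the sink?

Maximum flow value: 31

augment #1: 1→5→8 bottleneck 7, total now 7
augment #2: 1→5→10→8 bottleneck 6, total now 13
augment #3: 1→4→3→12→8 bottleneck 7, total now 20
augment #4: 1→9→3→12→8 bottleneck 8, total now 28
augment #5: 1→2→7→0→10→8 bottleneck 2, total now 30
augment #6: 1→2→11→5→10→8 bottleneck 1, total now 31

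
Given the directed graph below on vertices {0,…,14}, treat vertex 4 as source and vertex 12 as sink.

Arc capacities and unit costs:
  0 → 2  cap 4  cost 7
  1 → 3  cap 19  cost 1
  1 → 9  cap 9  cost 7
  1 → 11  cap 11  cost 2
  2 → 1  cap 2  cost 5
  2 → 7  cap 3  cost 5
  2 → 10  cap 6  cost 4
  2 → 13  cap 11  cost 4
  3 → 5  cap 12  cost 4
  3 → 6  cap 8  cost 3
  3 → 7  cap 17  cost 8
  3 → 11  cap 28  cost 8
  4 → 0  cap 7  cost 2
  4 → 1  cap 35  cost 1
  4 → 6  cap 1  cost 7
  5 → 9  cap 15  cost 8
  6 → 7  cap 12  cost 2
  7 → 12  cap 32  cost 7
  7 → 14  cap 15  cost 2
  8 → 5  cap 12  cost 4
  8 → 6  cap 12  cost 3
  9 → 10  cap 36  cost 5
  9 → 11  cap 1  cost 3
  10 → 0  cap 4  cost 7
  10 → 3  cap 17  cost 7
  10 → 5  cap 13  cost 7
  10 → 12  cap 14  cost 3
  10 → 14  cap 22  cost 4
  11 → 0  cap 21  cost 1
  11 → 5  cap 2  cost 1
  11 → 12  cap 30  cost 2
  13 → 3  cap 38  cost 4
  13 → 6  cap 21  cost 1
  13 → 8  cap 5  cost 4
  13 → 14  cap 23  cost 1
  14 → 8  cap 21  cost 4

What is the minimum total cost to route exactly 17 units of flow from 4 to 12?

Minimum cost for 17 units: 127

shortest-cost path #1: 4→1→11→12 push 11 @ unit cost 5 (adds 55)
shortest-cost path #2: 4→1→3→11→12 push 6 @ unit cost 12 (adds 72)
total cost = 127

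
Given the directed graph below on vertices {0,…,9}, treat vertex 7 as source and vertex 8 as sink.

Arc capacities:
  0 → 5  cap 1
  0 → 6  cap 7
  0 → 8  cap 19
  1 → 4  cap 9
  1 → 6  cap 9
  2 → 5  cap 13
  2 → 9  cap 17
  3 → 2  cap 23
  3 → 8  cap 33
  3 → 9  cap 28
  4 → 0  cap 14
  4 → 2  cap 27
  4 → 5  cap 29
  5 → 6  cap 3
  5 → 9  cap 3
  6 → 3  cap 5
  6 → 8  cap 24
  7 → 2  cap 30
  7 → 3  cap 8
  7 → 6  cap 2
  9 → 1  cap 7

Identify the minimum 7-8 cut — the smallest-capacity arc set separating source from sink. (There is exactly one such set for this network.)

Min-cut arcs: {(5,6), (7,3), (7,6), (9,1)} (total capacity 20)

augment #1: 7→3→8 push 8
augment #2: 7→6→8 push 2
augment #3: 7→2→5→6→8 push 3
augment #4: 7→2→9→1→6→8 push 7
max flow = 20; residual-reachable set from 7 gives S-side
cut edges (S→T): {(5,6), (7,3), (7,6), (9,1)} total cap 20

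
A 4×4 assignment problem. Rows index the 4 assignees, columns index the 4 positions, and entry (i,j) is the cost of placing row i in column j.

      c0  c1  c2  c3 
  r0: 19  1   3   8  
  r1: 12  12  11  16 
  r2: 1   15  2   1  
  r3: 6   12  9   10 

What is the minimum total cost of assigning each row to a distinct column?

optimal assignment: row0→col1 (cost 1), row1→col2 (cost 11), row2→col3 (cost 1), row3→col0 (cost 6)
total = 1 + 11 + 1 + 6 = 19

Minimum assignment cost: 19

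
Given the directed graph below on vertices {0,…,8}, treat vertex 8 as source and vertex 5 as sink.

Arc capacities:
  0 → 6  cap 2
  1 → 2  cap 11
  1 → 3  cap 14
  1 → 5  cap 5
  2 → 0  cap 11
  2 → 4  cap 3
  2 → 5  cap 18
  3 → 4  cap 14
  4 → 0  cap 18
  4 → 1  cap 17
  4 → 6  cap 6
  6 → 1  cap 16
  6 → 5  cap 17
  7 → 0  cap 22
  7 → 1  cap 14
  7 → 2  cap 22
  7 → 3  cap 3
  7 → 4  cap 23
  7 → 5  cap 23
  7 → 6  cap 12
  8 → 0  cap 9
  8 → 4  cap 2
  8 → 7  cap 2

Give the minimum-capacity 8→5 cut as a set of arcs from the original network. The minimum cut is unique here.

Min-cut arcs: {(0,6), (8,4), (8,7)} (total capacity 6)

augment #1: 8→7→5 push 2
augment #2: 8→0→6→5 push 2
augment #3: 8→4→1→5 push 2
max flow = 6; residual-reachable set from 8 gives S-side
cut edges (S→T): {(0,6), (8,4), (8,7)} total cap 6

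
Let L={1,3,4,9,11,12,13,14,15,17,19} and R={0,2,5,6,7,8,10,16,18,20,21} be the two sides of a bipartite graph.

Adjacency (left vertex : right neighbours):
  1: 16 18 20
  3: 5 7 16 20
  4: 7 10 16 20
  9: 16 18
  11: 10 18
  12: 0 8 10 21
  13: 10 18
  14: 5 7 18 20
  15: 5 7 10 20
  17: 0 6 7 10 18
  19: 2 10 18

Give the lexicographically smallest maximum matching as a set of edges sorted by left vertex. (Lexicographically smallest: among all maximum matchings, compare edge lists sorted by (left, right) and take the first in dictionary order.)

|M| = 9 (so the lex-smallest maximum matching has 9 edges)
process left vertices in ascending order; for each, take the smallest-labelled available neighbour that still permits 9 edges overall, or leave it unmatched if none does
lex-smallest matching: {1-16, 3-5, 4-7, 9-18, 11-10, 12-0, 14-20, 17-6, 19-2}

Lex-smallest maximum matching: {(1,16), (3,5), (4,7), (9,18), (11,10), (12,0), (14,20), (17,6), (19,2)}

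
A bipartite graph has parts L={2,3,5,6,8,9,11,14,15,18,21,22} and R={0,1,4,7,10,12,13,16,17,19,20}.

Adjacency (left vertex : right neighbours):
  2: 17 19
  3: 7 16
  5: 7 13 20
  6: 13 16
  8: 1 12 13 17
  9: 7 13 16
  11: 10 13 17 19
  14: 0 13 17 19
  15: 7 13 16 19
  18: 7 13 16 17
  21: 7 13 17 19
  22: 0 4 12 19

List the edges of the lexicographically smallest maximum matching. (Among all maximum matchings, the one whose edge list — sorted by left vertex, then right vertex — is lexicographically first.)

Lex-smallest maximum matching: {(2,17), (3,7), (5,20), (6,13), (8,1), (9,16), (11,10), (14,0), (15,19), (22,4)}

|M| = 10 (so the lex-smallest maximum matching has 10 edges)
process left vertices in ascending order; for each, take the smallest-labelled available neighbour that still permits 10 edges overall, or leave it unmatched if none does
lex-smallest matching: {2-17, 3-7, 5-20, 6-13, 8-1, 9-16, 11-10, 14-0, 15-19, 22-4}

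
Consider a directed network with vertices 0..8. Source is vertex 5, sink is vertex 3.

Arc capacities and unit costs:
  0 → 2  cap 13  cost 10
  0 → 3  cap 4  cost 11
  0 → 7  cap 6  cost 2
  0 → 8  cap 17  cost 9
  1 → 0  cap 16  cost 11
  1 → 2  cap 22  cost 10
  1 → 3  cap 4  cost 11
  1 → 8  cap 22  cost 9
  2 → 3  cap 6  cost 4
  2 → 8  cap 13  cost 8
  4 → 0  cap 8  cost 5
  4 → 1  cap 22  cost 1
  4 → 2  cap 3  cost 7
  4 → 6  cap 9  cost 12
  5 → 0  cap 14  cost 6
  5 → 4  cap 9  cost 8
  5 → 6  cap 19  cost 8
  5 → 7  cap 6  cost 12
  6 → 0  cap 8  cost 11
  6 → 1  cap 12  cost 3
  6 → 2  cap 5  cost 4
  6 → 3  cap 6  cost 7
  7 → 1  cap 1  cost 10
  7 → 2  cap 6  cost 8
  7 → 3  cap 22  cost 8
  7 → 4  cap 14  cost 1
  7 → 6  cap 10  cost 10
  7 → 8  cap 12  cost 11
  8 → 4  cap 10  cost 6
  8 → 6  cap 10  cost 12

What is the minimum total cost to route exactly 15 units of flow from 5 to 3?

Minimum cost for 15 units: 234

shortest-cost path #1: 5→6→3 push 6 @ unit cost 15 (adds 90)
shortest-cost path #2: 5→6→2→3 push 5 @ unit cost 16 (adds 80)
shortest-cost path #3: 5→0→7→3 push 4 @ unit cost 16 (adds 64)
total cost = 234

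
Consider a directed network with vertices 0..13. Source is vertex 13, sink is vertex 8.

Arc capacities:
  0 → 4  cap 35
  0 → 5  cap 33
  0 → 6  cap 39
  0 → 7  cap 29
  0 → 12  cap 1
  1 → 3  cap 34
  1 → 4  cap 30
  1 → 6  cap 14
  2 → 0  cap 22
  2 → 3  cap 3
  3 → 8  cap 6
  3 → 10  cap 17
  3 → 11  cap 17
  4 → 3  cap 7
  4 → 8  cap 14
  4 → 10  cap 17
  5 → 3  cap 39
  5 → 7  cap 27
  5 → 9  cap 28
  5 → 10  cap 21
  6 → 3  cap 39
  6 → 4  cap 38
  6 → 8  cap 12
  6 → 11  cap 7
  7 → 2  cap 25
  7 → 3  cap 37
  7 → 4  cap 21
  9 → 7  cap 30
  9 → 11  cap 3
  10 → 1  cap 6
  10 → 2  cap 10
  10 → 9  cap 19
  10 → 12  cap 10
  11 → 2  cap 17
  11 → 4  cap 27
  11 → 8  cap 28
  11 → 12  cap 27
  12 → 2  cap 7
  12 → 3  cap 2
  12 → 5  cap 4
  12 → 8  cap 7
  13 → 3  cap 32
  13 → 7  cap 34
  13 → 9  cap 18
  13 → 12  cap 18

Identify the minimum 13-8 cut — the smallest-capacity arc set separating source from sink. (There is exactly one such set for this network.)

Min-cut arcs: {(3,8), (3,11), (4,8), (6,8), (6,11), (9,11), (12,8)} (total capacity 66)

augment #1: 13→3→8 push 6
augment #2: 13→12→8 push 7
augment #3: 13→3→11→8 push 17
augment #4: 13→7→4→8 push 14
augment #5: 13→9→11→8 push 3
augment #6: 13→3→10→1→6→8 push 6
augment #7: 13→7→2→0→6→8 push 6
augment #8: 13→7→2→0→6→11→8 push 7
max flow = 66; residual-reachable set from 13 gives S-side
cut edges (S→T): {(3,8), (3,11), (4,8), (6,8), (6,11), (9,11), (12,8)} total cap 66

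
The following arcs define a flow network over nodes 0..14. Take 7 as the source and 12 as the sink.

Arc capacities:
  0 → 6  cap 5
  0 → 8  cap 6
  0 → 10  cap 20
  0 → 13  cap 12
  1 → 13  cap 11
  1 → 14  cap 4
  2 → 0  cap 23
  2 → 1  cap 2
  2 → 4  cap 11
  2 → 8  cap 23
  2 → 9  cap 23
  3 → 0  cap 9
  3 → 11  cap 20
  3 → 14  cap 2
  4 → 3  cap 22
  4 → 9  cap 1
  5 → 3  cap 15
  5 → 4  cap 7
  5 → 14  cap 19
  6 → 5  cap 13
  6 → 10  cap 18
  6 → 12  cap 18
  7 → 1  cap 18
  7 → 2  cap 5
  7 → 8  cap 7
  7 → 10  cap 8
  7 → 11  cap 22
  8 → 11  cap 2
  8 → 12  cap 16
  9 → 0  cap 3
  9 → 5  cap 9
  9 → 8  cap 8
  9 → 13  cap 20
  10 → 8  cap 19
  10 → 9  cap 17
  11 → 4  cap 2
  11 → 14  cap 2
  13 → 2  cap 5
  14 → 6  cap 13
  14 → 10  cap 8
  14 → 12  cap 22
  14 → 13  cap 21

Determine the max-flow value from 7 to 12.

augment #1: 7→8→12 bottleneck 7, total now 7
augment #2: 7→1→14→12 bottleneck 4, total now 11
augment #3: 7→2→8→12 bottleneck 5, total now 16
augment #4: 7→10→8→12 bottleneck 4, total now 20
augment #5: 7→11→14→12 bottleneck 2, total now 22
augment #6: 7→10→9→0→6→12 bottleneck 3, total now 25
augment #7: 7→10→9→5→14→12 bottleneck 1, total now 26
augment #8: 7→11→4→3→14→12 bottleneck 2, total now 28
augment #9: 7→1→13→2→0→6→12 bottleneck 2, total now 30
augment #10: 7→1→13→2→9→5→14→12 bottleneck 3, total now 33

Maximum flow value: 33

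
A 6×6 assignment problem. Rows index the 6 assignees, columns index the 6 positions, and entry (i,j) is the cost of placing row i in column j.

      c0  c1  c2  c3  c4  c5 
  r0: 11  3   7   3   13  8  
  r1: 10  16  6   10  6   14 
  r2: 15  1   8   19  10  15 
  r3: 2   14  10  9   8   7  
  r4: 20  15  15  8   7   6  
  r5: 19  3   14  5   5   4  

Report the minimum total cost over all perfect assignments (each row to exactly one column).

one of 2 optimal assignments: row0→col3 (cost 3), row1→col2 (cost 6), row2→col1 (cost 1), row3→col0 (cost 2), row4→col4 (cost 7), row5→col5 (cost 4)
total = 3 + 6 + 1 + 2 + 7 + 4 = 23

Minimum assignment cost: 23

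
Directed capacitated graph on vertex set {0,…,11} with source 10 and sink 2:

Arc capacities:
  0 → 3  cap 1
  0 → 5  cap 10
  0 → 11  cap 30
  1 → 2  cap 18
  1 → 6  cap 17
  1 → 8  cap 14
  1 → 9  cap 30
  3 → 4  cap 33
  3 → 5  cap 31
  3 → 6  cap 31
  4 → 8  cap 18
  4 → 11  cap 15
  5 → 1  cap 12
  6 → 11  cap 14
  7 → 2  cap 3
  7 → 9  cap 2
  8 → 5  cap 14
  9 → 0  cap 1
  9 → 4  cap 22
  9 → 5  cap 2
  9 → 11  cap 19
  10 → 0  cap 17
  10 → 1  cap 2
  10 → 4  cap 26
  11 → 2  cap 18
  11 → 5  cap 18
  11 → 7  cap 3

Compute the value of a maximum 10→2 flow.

augment #1: 10→1→2 bottleneck 2, total now 2
augment #2: 10→0→11→2 bottleneck 17, total now 19
augment #3: 10→4→11→2 bottleneck 1, total now 20
augment #4: 10→4→11→7→2 bottleneck 3, total now 23
augment #5: 10→4→8→5→1→2 bottleneck 12, total now 35

Maximum flow value: 35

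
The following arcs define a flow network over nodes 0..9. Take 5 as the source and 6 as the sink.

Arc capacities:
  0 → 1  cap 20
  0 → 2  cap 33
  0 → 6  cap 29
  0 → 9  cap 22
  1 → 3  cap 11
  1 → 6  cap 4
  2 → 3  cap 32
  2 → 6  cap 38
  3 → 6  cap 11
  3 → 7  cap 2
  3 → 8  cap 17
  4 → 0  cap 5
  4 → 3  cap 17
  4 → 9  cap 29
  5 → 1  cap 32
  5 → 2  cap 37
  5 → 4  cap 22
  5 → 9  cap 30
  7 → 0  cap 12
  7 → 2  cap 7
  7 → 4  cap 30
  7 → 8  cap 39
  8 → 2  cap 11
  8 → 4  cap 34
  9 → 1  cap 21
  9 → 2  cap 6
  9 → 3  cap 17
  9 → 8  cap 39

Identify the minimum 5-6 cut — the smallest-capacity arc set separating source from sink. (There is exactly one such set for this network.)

augment #1: 5→1→6 push 4
augment #2: 5→2→6 push 37
augment #3: 5→1→3→6 push 11
augment #4: 5→4→0→6 push 5
augment #5: 5→9→2→6 push 1
augment #6: 5→4→3→7→0→6 push 2
max flow = 60; residual-reachable set from 5 gives S-side
cut edges (S→T): {(1,6), (2,6), (3,6), (3,7), (4,0)} total cap 60

Min-cut arcs: {(1,6), (2,6), (3,6), (3,7), (4,0)} (total capacity 60)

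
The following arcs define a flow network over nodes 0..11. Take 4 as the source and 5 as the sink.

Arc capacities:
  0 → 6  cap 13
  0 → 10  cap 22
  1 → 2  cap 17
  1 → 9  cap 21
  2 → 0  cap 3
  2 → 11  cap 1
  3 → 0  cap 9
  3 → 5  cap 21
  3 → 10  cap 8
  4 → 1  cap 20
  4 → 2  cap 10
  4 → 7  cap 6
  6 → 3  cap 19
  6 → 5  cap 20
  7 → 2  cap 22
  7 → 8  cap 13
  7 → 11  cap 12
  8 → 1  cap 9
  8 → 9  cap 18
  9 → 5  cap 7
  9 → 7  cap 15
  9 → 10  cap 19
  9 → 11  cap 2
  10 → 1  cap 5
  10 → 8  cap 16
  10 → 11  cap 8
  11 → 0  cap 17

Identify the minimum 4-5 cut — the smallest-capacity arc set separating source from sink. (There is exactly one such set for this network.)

augment #1: 4→1→9→5 push 7
augment #2: 4→2→0→6→5 push 3
augment #3: 4→2→11→0→6→5 push 1
augment #4: 4→7→11→0→6→5 push 6
augment #5: 4→1→9→11→0→6→5 push 2
augment #6: 4→1→9→7→11→0→6→5 push 1
max flow = 20; residual-reachable set from 4 gives S-side
cut edges (S→T): {(0,6), (9,5)} total cap 20

Min-cut arcs: {(0,6), (9,5)} (total capacity 20)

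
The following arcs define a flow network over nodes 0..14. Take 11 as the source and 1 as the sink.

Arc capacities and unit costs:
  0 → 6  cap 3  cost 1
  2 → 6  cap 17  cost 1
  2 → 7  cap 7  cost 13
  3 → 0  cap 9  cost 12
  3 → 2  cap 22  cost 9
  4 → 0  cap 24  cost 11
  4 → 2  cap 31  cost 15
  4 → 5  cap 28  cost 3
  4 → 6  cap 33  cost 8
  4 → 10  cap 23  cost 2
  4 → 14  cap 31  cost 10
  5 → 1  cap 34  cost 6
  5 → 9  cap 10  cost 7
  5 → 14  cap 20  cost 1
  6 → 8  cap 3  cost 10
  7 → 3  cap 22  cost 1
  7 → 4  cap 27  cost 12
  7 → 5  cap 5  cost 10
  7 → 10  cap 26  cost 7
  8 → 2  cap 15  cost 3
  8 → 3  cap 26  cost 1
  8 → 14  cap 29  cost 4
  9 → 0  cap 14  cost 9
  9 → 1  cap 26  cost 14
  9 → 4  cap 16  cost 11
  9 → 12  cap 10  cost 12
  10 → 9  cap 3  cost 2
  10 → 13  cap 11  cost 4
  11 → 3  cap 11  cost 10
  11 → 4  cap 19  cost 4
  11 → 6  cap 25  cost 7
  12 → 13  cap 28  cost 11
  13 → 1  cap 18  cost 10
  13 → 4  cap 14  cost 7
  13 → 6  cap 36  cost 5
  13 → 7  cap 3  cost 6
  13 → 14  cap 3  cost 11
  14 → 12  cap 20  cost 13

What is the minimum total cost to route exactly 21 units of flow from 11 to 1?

Minimum cost for 21 units: 343

shortest-cost path #1: 11→4→5→1 push 19 @ unit cost 13 (adds 247)
shortest-cost path #2: 11→3→2→7→5→1 push 2 @ unit cost 48 (adds 96)
total cost = 343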